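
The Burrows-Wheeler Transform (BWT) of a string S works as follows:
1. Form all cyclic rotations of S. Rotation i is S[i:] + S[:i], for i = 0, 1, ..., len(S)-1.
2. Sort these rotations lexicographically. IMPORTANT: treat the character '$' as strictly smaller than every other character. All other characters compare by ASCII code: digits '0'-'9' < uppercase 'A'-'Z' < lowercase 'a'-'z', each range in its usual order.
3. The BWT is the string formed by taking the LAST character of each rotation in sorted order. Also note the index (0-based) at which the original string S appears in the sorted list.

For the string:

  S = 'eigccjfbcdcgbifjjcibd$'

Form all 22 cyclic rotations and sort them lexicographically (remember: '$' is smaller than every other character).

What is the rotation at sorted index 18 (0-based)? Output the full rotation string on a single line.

All 22 rotations (rotation i = S[i:]+S[:i]):
  rot[0] = eigccjfbcdcgbifjjcibd$
  rot[1] = igccjfbcdcgbifjjcibd$e
  rot[2] = gccjfbcdcgbifjjcibd$ei
  rot[3] = ccjfbcdcgbifjjcibd$eig
  rot[4] = cjfbcdcgbifjjcibd$eigc
  rot[5] = jfbcdcgbifjjcibd$eigcc
  rot[6] = fbcdcgbifjjcibd$eigccj
  rot[7] = bcdcgbifjjcibd$eigccjf
  rot[8] = cdcgbifjjcibd$eigccjfb
  rot[9] = dcgbifjjcibd$eigccjfbc
  rot[10] = cgbifjjcibd$eigccjfbcd
  rot[11] = gbifjjcibd$eigccjfbcdc
  rot[12] = bifjjcibd$eigccjfbcdcg
  rot[13] = ifjjcibd$eigccjfbcdcgb
  rot[14] = fjjcibd$eigccjfbcdcgbi
  rot[15] = jjcibd$eigccjfbcdcgbif
  rot[16] = jcibd$eigccjfbcdcgbifj
  rot[17] = cibd$eigccjfbcdcgbifjj
  rot[18] = ibd$eigccjfbcdcgbifjjc
  rot[19] = bd$eigccjfbcdcgbifjjci
  rot[20] = d$eigccjfbcdcgbifjjcib
  rot[21] = $eigccjfbcdcgbifjjcibd
Sorted (with $ < everything):
  sorted[0] = $eigccjfbcdcgbifjjcibd
  sorted[1] = bcdcgbifjjcibd$eigccjf
  sorted[2] = bd$eigccjfbcdcgbifjjci
  sorted[3] = bifjjcibd$eigccjfbcdcg
  sorted[4] = ccjfbcdcgbifjjcibd$eig
  sorted[5] = cdcgbifjjcibd$eigccjfb
  sorted[6] = cgbifjjcibd$eigccjfbcd
  sorted[7] = cibd$eigccjfbcdcgbifjj
  sorted[8] = cjfbcdcgbifjjcibd$eigc
  sorted[9] = d$eigccjfbcdcgbifjjcib
  sorted[10] = dcgbifjjcibd$eigccjfbc
  sorted[11] = eigccjfbcdcgbifjjcibd$
  sorted[12] = fbcdcgbifjjcibd$eigccj
  sorted[13] = fjjcibd$eigccjfbcdcgbi
  sorted[14] = gbifjjcibd$eigccjfbcdc
  sorted[15] = gccjfbcdcgbifjjcibd$ei
  sorted[16] = ibd$eigccjfbcdcgbifjjc
  sorted[17] = ifjjcibd$eigccjfbcdcgb
  sorted[18] = igccjfbcdcgbifjjcibd$e
  sorted[19] = jcibd$eigccjfbcdcgbifj
  sorted[20] = jfbcdcgbifjjcibd$eigcc
  sorted[21] = jjcibd$eigccjfbcdcgbif
sorted[18] = igccjfbcdcgbifjjcibd$e

Answer: igccjfbcdcgbifjjcibd$e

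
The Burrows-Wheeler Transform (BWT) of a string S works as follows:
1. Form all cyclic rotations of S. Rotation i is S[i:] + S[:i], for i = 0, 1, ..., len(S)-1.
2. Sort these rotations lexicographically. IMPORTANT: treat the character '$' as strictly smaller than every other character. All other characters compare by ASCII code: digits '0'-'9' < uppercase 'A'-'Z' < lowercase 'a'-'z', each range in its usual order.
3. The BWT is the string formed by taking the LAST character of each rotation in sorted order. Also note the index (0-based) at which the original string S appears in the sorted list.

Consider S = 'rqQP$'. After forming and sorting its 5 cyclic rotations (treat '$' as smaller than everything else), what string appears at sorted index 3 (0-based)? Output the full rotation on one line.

Answer: qQP$r

Derivation:
All 5 rotations (rotation i = S[i:]+S[:i]):
  rot[0] = rqQP$
  rot[1] = qQP$r
  rot[2] = QP$rq
  rot[3] = P$rqQ
  rot[4] = $rqQP
Sorted (with $ < everything):
  sorted[0] = $rqQP
  sorted[1] = P$rqQ
  sorted[2] = QP$rq
  sorted[3] = qQP$r
  sorted[4] = rqQP$
sorted[3] = qQP$r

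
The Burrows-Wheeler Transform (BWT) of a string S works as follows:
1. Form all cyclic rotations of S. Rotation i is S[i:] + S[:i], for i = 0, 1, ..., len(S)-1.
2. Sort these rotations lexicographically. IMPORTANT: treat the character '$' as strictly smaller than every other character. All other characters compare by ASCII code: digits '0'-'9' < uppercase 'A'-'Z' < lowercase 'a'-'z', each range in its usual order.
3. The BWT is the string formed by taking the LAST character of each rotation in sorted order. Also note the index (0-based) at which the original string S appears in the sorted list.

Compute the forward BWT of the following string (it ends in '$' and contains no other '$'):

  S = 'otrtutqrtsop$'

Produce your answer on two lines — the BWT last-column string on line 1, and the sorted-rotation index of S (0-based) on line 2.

Answer: ps$otqttuorrt
2

Derivation:
All 13 rotations (rotation i = S[i:]+S[:i]):
  rot[0] = otrtutqrtsop$
  rot[1] = trtutqrtsop$o
  rot[2] = rtutqrtsop$ot
  rot[3] = tutqrtsop$otr
  rot[4] = utqrtsop$otrt
  rot[5] = tqrtsop$otrtu
  rot[6] = qrtsop$otrtut
  rot[7] = rtsop$otrtutq
  rot[8] = tsop$otrtutqr
  rot[9] = sop$otrtutqrt
  rot[10] = op$otrtutqrts
  rot[11] = p$otrtutqrtso
  rot[12] = $otrtutqrtsop
Sorted (with $ < everything):
  sorted[0] = $otrtutqrtsop  (last char: 'p')
  sorted[1] = op$otrtutqrts  (last char: 's')
  sorted[2] = otrtutqrtsop$  (last char: '$')
  sorted[3] = p$otrtutqrtso  (last char: 'o')
  sorted[4] = qrtsop$otrtut  (last char: 't')
  sorted[5] = rtsop$otrtutq  (last char: 'q')
  sorted[6] = rtutqrtsop$ot  (last char: 't')
  sorted[7] = sop$otrtutqrt  (last char: 't')
  sorted[8] = tqrtsop$otrtu  (last char: 'u')
  sorted[9] = trtutqrtsop$o  (last char: 'o')
  sorted[10] = tsop$otrtutqr  (last char: 'r')
  sorted[11] = tutqrtsop$otr  (last char: 'r')
  sorted[12] = utqrtsop$otrt  (last char: 't')
Last column: ps$otqttuorrt
Original string S is at sorted index 2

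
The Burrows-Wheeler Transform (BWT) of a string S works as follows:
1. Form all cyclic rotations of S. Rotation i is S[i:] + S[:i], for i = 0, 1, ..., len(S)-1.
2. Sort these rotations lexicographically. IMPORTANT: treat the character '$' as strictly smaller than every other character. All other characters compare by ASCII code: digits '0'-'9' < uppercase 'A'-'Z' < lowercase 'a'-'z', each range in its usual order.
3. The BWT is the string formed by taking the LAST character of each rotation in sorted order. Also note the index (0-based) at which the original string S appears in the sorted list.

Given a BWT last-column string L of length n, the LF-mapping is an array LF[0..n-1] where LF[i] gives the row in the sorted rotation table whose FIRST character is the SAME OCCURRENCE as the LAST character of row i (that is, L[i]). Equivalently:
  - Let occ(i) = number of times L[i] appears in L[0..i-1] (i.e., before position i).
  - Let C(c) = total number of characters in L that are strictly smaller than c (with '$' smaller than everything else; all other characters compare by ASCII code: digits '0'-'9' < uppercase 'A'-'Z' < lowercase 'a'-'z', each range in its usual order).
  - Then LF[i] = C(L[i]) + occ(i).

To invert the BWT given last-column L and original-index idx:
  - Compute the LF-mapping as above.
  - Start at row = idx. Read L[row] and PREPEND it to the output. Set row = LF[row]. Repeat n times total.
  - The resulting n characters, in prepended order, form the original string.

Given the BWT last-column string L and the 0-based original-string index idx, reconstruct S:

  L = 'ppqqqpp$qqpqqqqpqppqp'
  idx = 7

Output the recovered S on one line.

Answer: pqqpqqpqqqqppqqppqpp$

Derivation:
LF mapping: 1 2 10 11 12 3 4 0 13 14 5 15 16 17 18 6 19 7 8 20 9
Walk LF starting at row 7, prepending L[row]:
  step 1: row=7, L[7]='$', prepend. Next row=LF[7]=0
  step 2: row=0, L[0]='p', prepend. Next row=LF[0]=1
  step 3: row=1, L[1]='p', prepend. Next row=LF[1]=2
  step 4: row=2, L[2]='q', prepend. Next row=LF[2]=10
  step 5: row=10, L[10]='p', prepend. Next row=LF[10]=5
  step 6: row=5, L[5]='p', prepend. Next row=LF[5]=3
  step 7: row=3, L[3]='q', prepend. Next row=LF[3]=11
  step 8: row=11, L[11]='q', prepend. Next row=LF[11]=15
  step 9: row=15, L[15]='p', prepend. Next row=LF[15]=6
  step 10: row=6, L[6]='p', prepend. Next row=LF[6]=4
  step 11: row=4, L[4]='q', prepend. Next row=LF[4]=12
  step 12: row=12, L[12]='q', prepend. Next row=LF[12]=16
  step 13: row=16, L[16]='q', prepend. Next row=LF[16]=19
  step 14: row=19, L[19]='q', prepend. Next row=LF[19]=20
  step 15: row=20, L[20]='p', prepend. Next row=LF[20]=9
  step 16: row=9, L[9]='q', prepend. Next row=LF[9]=14
  step 17: row=14, L[14]='q', prepend. Next row=LF[14]=18
  step 18: row=18, L[18]='p', prepend. Next row=LF[18]=8
  step 19: row=8, L[8]='q', prepend. Next row=LF[8]=13
  step 20: row=13, L[13]='q', prepend. Next row=LF[13]=17
  step 21: row=17, L[17]='p', prepend. Next row=LF[17]=7
Reversed output: pqqpqqpqqqqppqqppqpp$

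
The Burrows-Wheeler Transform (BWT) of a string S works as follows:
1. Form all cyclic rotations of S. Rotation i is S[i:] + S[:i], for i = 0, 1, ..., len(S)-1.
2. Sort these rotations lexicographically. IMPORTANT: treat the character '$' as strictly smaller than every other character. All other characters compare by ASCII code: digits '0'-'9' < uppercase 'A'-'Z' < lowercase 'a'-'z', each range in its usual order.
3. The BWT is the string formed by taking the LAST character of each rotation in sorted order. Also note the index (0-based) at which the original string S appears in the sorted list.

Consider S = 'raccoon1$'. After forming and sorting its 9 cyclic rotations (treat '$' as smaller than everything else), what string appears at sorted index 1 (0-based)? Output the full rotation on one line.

Answer: 1$raccoon

Derivation:
All 9 rotations (rotation i = S[i:]+S[:i]):
  rot[0] = raccoon1$
  rot[1] = accoon1$r
  rot[2] = ccoon1$ra
  rot[3] = coon1$rac
  rot[4] = oon1$racc
  rot[5] = on1$racco
  rot[6] = n1$raccoo
  rot[7] = 1$raccoon
  rot[8] = $raccoon1
Sorted (with $ < everything):
  sorted[0] = $raccoon1
  sorted[1] = 1$raccoon
  sorted[2] = accoon1$r
  sorted[3] = ccoon1$ra
  sorted[4] = coon1$rac
  sorted[5] = n1$raccoo
  sorted[6] = on1$racco
  sorted[7] = oon1$racc
  sorted[8] = raccoon1$
sorted[1] = 1$raccoon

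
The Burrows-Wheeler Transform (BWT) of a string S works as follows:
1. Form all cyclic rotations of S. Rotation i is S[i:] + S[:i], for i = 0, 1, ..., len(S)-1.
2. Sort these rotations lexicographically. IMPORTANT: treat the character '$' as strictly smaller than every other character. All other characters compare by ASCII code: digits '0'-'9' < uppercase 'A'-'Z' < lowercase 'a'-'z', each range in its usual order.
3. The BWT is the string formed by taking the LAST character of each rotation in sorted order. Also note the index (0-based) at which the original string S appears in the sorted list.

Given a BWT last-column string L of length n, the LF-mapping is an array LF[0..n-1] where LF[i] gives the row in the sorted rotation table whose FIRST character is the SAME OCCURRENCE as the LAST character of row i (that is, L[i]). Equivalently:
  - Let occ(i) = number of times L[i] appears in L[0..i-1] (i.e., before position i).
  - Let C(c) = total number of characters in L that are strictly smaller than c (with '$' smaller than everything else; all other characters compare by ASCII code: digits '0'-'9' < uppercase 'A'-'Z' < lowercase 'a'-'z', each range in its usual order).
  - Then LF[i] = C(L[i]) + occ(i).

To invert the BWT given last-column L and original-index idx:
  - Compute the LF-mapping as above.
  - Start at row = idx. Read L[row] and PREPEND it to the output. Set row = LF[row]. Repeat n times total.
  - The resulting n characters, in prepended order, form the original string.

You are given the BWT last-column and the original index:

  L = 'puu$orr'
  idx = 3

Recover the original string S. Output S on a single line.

LF mapping: 2 5 6 0 1 3 4
Walk LF starting at row 3, prepending L[row]:
  step 1: row=3, L[3]='$', prepend. Next row=LF[3]=0
  step 2: row=0, L[0]='p', prepend. Next row=LF[0]=2
  step 3: row=2, L[2]='u', prepend. Next row=LF[2]=6
  step 4: row=6, L[6]='r', prepend. Next row=LF[6]=4
  step 5: row=4, L[4]='o', prepend. Next row=LF[4]=1
  step 6: row=1, L[1]='u', prepend. Next row=LF[1]=5
  step 7: row=5, L[5]='r', prepend. Next row=LF[5]=3
Reversed output: ruorup$

Answer: ruorup$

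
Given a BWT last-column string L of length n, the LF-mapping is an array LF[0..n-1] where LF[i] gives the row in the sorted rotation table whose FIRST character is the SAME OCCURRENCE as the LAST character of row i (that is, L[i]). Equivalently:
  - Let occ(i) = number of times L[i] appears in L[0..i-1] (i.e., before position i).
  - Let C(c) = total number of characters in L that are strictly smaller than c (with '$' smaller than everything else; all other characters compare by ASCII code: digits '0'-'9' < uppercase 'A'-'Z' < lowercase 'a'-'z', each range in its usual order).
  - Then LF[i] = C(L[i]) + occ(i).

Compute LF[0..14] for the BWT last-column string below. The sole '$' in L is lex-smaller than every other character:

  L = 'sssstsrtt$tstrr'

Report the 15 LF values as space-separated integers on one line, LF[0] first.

Answer: 4 5 6 7 10 8 1 11 12 0 13 9 14 2 3

Derivation:
Char counts: '$':1, 'r':3, 's':6, 't':5
C (first-col start): C('$')=0, C('r')=1, C('s')=4, C('t')=10
L[0]='s': occ=0, LF[0]=C('s')+0=4+0=4
L[1]='s': occ=1, LF[1]=C('s')+1=4+1=5
L[2]='s': occ=2, LF[2]=C('s')+2=4+2=6
L[3]='s': occ=3, LF[3]=C('s')+3=4+3=7
L[4]='t': occ=0, LF[4]=C('t')+0=10+0=10
L[5]='s': occ=4, LF[5]=C('s')+4=4+4=8
L[6]='r': occ=0, LF[6]=C('r')+0=1+0=1
L[7]='t': occ=1, LF[7]=C('t')+1=10+1=11
L[8]='t': occ=2, LF[8]=C('t')+2=10+2=12
L[9]='$': occ=0, LF[9]=C('$')+0=0+0=0
L[10]='t': occ=3, LF[10]=C('t')+3=10+3=13
L[11]='s': occ=5, LF[11]=C('s')+5=4+5=9
L[12]='t': occ=4, LF[12]=C('t')+4=10+4=14
L[13]='r': occ=1, LF[13]=C('r')+1=1+1=2
L[14]='r': occ=2, LF[14]=C('r')+2=1+2=3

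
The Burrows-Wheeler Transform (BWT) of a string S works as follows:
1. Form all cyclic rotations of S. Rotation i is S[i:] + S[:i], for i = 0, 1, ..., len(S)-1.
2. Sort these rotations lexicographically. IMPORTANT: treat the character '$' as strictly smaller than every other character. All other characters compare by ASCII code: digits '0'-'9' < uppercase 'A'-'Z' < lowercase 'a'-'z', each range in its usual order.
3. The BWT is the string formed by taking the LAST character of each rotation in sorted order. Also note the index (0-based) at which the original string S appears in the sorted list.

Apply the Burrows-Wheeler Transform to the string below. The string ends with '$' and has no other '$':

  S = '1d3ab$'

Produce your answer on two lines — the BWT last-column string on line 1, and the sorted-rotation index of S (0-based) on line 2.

All 6 rotations (rotation i = S[i:]+S[:i]):
  rot[0] = 1d3ab$
  rot[1] = d3ab$1
  rot[2] = 3ab$1d
  rot[3] = ab$1d3
  rot[4] = b$1d3a
  rot[5] = $1d3ab
Sorted (with $ < everything):
  sorted[0] = $1d3ab  (last char: 'b')
  sorted[1] = 1d3ab$  (last char: '$')
  sorted[2] = 3ab$1d  (last char: 'd')
  sorted[3] = ab$1d3  (last char: '3')
  sorted[4] = b$1d3a  (last char: 'a')
  sorted[5] = d3ab$1  (last char: '1')
Last column: b$d3a1
Original string S is at sorted index 1

Answer: b$d3a1
1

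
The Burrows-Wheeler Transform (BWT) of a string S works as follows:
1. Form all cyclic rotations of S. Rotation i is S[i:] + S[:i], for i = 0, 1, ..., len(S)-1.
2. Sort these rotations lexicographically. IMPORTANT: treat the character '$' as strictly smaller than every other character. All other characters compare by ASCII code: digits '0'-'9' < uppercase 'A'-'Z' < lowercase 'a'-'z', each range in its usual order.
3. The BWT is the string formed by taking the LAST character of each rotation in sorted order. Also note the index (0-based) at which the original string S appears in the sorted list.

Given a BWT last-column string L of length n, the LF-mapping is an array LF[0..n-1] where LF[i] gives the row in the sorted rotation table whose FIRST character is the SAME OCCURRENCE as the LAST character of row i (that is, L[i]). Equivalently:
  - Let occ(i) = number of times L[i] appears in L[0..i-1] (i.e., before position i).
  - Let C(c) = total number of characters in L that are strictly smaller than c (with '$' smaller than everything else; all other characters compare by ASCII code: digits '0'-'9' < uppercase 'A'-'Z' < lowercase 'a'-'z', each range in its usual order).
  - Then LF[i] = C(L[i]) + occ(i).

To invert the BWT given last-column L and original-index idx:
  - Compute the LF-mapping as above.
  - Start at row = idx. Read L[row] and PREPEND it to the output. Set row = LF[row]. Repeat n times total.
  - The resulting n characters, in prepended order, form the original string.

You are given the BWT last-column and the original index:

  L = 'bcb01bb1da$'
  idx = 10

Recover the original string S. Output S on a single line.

Answer: dbb1ac01bb$

Derivation:
LF mapping: 5 9 6 1 2 7 8 3 10 4 0
Walk LF starting at row 10, prepending L[row]:
  step 1: row=10, L[10]='$', prepend. Next row=LF[10]=0
  step 2: row=0, L[0]='b', prepend. Next row=LF[0]=5
  step 3: row=5, L[5]='b', prepend. Next row=LF[5]=7
  step 4: row=7, L[7]='1', prepend. Next row=LF[7]=3
  step 5: row=3, L[3]='0', prepend. Next row=LF[3]=1
  step 6: row=1, L[1]='c', prepend. Next row=LF[1]=9
  step 7: row=9, L[9]='a', prepend. Next row=LF[9]=4
  step 8: row=4, L[4]='1', prepend. Next row=LF[4]=2
  step 9: row=2, L[2]='b', prepend. Next row=LF[2]=6
  step 10: row=6, L[6]='b', prepend. Next row=LF[6]=8
  step 11: row=8, L[8]='d', prepend. Next row=LF[8]=10
Reversed output: dbb1ac01bb$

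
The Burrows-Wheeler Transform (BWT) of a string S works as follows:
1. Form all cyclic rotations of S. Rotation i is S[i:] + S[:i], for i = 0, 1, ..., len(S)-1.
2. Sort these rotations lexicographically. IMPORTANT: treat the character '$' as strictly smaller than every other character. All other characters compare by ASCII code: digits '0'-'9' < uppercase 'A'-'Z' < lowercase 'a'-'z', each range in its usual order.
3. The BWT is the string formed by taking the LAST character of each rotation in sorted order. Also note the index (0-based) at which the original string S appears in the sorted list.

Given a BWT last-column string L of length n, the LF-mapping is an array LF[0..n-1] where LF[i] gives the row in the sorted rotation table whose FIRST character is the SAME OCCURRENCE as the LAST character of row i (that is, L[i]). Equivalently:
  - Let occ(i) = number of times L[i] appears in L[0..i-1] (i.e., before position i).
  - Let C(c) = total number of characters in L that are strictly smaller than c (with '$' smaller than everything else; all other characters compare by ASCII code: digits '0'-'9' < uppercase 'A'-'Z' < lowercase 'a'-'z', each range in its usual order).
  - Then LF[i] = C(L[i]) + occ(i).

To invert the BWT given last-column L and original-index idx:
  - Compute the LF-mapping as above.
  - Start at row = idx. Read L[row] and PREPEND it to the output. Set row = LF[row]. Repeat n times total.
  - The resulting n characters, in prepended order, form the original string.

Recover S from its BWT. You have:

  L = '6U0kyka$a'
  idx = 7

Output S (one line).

LF mapping: 2 3 1 6 8 7 4 0 5
Walk LF starting at row 7, prepending L[row]:
  step 1: row=7, L[7]='$', prepend. Next row=LF[7]=0
  step 2: row=0, L[0]='6', prepend. Next row=LF[0]=2
  step 3: row=2, L[2]='0', prepend. Next row=LF[2]=1
  step 4: row=1, L[1]='U', prepend. Next row=LF[1]=3
  step 5: row=3, L[3]='k', prepend. Next row=LF[3]=6
  step 6: row=6, L[6]='a', prepend. Next row=LF[6]=4
  step 7: row=4, L[4]='y', prepend. Next row=LF[4]=8
  step 8: row=8, L[8]='a', prepend. Next row=LF[8]=5
  step 9: row=5, L[5]='k', prepend. Next row=LF[5]=7
Reversed output: kayakU06$

Answer: kayakU06$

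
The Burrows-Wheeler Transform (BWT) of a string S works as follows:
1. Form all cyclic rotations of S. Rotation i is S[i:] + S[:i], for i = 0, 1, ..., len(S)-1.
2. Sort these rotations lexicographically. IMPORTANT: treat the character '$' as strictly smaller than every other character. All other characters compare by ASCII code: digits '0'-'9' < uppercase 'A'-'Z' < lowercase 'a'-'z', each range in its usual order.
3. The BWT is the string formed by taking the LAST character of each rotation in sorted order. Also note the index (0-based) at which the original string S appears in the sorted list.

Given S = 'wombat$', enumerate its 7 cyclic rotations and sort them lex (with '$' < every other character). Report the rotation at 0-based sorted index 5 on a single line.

All 7 rotations (rotation i = S[i:]+S[:i]):
  rot[0] = wombat$
  rot[1] = ombat$w
  rot[2] = mbat$wo
  rot[3] = bat$wom
  rot[4] = at$womb
  rot[5] = t$womba
  rot[6] = $wombat
Sorted (with $ < everything):
  sorted[0] = $wombat
  sorted[1] = at$womb
  sorted[2] = bat$wom
  sorted[3] = mbat$wo
  sorted[4] = ombat$w
  sorted[5] = t$womba
  sorted[6] = wombat$
sorted[5] = t$womba

Answer: t$womba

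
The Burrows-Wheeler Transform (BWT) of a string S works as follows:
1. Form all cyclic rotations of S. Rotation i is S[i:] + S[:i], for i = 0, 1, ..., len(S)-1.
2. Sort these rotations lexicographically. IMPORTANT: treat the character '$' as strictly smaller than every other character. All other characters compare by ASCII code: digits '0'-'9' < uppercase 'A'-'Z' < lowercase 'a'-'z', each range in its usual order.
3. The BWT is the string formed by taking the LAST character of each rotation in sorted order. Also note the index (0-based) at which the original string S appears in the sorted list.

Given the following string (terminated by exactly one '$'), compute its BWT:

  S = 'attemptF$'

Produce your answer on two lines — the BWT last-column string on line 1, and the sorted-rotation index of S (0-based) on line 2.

Answer: Ft$tempta
2

Derivation:
All 9 rotations (rotation i = S[i:]+S[:i]):
  rot[0] = attemptF$
  rot[1] = ttemptF$a
  rot[2] = temptF$at
  rot[3] = emptF$att
  rot[4] = mptF$atte
  rot[5] = ptF$attem
  rot[6] = tF$attemp
  rot[7] = F$attempt
  rot[8] = $attemptF
Sorted (with $ < everything):
  sorted[0] = $attemptF  (last char: 'F')
  sorted[1] = F$attempt  (last char: 't')
  sorted[2] = attemptF$  (last char: '$')
  sorted[3] = emptF$att  (last char: 't')
  sorted[4] = mptF$atte  (last char: 'e')
  sorted[5] = ptF$attem  (last char: 'm')
  sorted[6] = tF$attemp  (last char: 'p')
  sorted[7] = temptF$at  (last char: 't')
  sorted[8] = ttemptF$a  (last char: 'a')
Last column: Ft$tempta
Original string S is at sorted index 2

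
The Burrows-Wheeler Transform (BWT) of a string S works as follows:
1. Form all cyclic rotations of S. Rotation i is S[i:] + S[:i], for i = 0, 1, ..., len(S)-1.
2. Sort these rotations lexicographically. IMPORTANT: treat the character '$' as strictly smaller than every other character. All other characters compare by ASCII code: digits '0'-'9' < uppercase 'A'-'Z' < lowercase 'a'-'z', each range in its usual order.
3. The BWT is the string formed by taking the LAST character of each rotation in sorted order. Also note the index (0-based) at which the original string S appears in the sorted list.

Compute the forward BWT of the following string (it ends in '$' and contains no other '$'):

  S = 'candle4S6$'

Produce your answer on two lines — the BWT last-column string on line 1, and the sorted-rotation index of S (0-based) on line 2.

All 10 rotations (rotation i = S[i:]+S[:i]):
  rot[0] = candle4S6$
  rot[1] = andle4S6$c
  rot[2] = ndle4S6$ca
  rot[3] = dle4S6$can
  rot[4] = le4S6$cand
  rot[5] = e4S6$candl
  rot[6] = 4S6$candle
  rot[7] = S6$candle4
  rot[8] = 6$candle4S
  rot[9] = $candle4S6
Sorted (with $ < everything):
  sorted[0] = $candle4S6  (last char: '6')
  sorted[1] = 4S6$candle  (last char: 'e')
  sorted[2] = 6$candle4S  (last char: 'S')
  sorted[3] = S6$candle4  (last char: '4')
  sorted[4] = andle4S6$c  (last char: 'c')
  sorted[5] = candle4S6$  (last char: '$')
  sorted[6] = dle4S6$can  (last char: 'n')
  sorted[7] = e4S6$candl  (last char: 'l')
  sorted[8] = le4S6$cand  (last char: 'd')
  sorted[9] = ndle4S6$ca  (last char: 'a')
Last column: 6eS4c$nlda
Original string S is at sorted index 5

Answer: 6eS4c$nlda
5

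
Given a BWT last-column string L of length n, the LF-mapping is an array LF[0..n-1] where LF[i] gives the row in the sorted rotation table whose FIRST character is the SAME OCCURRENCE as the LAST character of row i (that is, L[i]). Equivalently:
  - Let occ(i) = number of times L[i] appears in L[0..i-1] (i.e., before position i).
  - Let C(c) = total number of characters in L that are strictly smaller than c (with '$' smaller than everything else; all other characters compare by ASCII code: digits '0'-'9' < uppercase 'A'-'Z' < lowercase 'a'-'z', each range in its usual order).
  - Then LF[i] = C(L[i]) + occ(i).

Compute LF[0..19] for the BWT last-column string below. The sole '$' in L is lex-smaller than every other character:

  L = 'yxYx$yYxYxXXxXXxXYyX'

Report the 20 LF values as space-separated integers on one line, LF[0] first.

Answer: 17 11 7 12 0 18 8 13 9 14 1 2 15 3 4 16 5 10 19 6

Derivation:
Char counts: '$':1, 'X':6, 'Y':4, 'x':6, 'y':3
C (first-col start): C('$')=0, C('X')=1, C('Y')=7, C('x')=11, C('y')=17
L[0]='y': occ=0, LF[0]=C('y')+0=17+0=17
L[1]='x': occ=0, LF[1]=C('x')+0=11+0=11
L[2]='Y': occ=0, LF[2]=C('Y')+0=7+0=7
L[3]='x': occ=1, LF[3]=C('x')+1=11+1=12
L[4]='$': occ=0, LF[4]=C('$')+0=0+0=0
L[5]='y': occ=1, LF[5]=C('y')+1=17+1=18
L[6]='Y': occ=1, LF[6]=C('Y')+1=7+1=8
L[7]='x': occ=2, LF[7]=C('x')+2=11+2=13
L[8]='Y': occ=2, LF[8]=C('Y')+2=7+2=9
L[9]='x': occ=3, LF[9]=C('x')+3=11+3=14
L[10]='X': occ=0, LF[10]=C('X')+0=1+0=1
L[11]='X': occ=1, LF[11]=C('X')+1=1+1=2
L[12]='x': occ=4, LF[12]=C('x')+4=11+4=15
L[13]='X': occ=2, LF[13]=C('X')+2=1+2=3
L[14]='X': occ=3, LF[14]=C('X')+3=1+3=4
L[15]='x': occ=5, LF[15]=C('x')+5=11+5=16
L[16]='X': occ=4, LF[16]=C('X')+4=1+4=5
L[17]='Y': occ=3, LF[17]=C('Y')+3=7+3=10
L[18]='y': occ=2, LF[18]=C('y')+2=17+2=19
L[19]='X': occ=5, LF[19]=C('X')+5=1+5=6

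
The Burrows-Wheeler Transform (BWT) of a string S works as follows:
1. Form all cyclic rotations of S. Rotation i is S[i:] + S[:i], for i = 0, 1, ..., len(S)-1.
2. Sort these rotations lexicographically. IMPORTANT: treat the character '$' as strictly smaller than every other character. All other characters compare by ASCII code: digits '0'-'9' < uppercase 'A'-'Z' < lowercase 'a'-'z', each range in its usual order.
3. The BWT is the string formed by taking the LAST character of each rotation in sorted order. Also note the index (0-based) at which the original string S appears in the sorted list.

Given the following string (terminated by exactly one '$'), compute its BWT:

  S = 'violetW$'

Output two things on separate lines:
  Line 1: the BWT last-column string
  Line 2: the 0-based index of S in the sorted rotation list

Answer: Wtlvoie$
7

Derivation:
All 8 rotations (rotation i = S[i:]+S[:i]):
  rot[0] = violetW$
  rot[1] = ioletW$v
  rot[2] = oletW$vi
  rot[3] = letW$vio
  rot[4] = etW$viol
  rot[5] = tW$viole
  rot[6] = W$violet
  rot[7] = $violetW
Sorted (with $ < everything):
  sorted[0] = $violetW  (last char: 'W')
  sorted[1] = W$violet  (last char: 't')
  sorted[2] = etW$viol  (last char: 'l')
  sorted[3] = ioletW$v  (last char: 'v')
  sorted[4] = letW$vio  (last char: 'o')
  sorted[5] = oletW$vi  (last char: 'i')
  sorted[6] = tW$viole  (last char: 'e')
  sorted[7] = violetW$  (last char: '$')
Last column: Wtlvoie$
Original string S is at sorted index 7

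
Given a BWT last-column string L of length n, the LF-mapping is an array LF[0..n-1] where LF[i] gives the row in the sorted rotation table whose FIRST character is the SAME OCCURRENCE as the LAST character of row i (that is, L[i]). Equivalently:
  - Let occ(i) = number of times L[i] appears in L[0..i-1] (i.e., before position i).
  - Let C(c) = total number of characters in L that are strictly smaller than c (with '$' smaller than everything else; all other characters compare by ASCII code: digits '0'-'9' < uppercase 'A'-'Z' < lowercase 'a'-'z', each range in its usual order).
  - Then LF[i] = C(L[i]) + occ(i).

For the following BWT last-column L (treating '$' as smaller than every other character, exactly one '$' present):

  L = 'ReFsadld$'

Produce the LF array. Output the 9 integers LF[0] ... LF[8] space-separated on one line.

Answer: 2 6 1 8 3 4 7 5 0

Derivation:
Char counts: '$':1, 'F':1, 'R':1, 'a':1, 'd':2, 'e':1, 'l':1, 's':1
C (first-col start): C('$')=0, C('F')=1, C('R')=2, C('a')=3, C('d')=4, C('e')=6, C('l')=7, C('s')=8
L[0]='R': occ=0, LF[0]=C('R')+0=2+0=2
L[1]='e': occ=0, LF[1]=C('e')+0=6+0=6
L[2]='F': occ=0, LF[2]=C('F')+0=1+0=1
L[3]='s': occ=0, LF[3]=C('s')+0=8+0=8
L[4]='a': occ=0, LF[4]=C('a')+0=3+0=3
L[5]='d': occ=0, LF[5]=C('d')+0=4+0=4
L[6]='l': occ=0, LF[6]=C('l')+0=7+0=7
L[7]='d': occ=1, LF[7]=C('d')+1=4+1=5
L[8]='$': occ=0, LF[8]=C('$')+0=0+0=0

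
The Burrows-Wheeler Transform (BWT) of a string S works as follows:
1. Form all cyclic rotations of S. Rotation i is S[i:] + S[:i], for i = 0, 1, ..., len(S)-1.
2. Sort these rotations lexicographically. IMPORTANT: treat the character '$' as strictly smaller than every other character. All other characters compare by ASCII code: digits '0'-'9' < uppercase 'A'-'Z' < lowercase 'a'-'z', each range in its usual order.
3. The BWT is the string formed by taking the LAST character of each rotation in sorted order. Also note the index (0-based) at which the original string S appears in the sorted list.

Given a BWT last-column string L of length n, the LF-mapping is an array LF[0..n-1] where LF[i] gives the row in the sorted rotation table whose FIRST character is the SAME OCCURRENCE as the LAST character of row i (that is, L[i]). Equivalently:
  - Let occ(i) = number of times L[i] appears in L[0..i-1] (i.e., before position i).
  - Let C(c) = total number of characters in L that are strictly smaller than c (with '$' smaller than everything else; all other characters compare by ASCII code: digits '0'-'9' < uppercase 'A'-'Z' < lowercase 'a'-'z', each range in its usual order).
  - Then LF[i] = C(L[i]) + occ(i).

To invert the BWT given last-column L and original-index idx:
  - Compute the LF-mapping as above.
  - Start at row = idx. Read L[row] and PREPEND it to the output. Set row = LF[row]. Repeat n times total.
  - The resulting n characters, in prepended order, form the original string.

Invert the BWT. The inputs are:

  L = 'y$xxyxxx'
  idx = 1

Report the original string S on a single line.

Answer: xxxxyxy$

Derivation:
LF mapping: 6 0 1 2 7 3 4 5
Walk LF starting at row 1, prepending L[row]:
  step 1: row=1, L[1]='$', prepend. Next row=LF[1]=0
  step 2: row=0, L[0]='y', prepend. Next row=LF[0]=6
  step 3: row=6, L[6]='x', prepend. Next row=LF[6]=4
  step 4: row=4, L[4]='y', prepend. Next row=LF[4]=7
  step 5: row=7, L[7]='x', prepend. Next row=LF[7]=5
  step 6: row=5, L[5]='x', prepend. Next row=LF[5]=3
  step 7: row=3, L[3]='x', prepend. Next row=LF[3]=2
  step 8: row=2, L[2]='x', prepend. Next row=LF[2]=1
Reversed output: xxxxyxy$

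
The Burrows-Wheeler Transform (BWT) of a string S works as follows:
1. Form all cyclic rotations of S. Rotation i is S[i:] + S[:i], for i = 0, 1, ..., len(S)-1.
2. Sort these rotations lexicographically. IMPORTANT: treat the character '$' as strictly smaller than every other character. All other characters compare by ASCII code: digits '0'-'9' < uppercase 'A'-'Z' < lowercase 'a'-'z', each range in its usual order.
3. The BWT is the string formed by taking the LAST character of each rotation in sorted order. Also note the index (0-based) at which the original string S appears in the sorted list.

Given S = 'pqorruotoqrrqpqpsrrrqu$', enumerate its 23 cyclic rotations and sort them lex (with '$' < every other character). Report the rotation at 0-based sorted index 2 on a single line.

Answer: orruotoqrrqpqpsrrrqu$pq

Derivation:
All 23 rotations (rotation i = S[i:]+S[:i]):
  rot[0] = pqorruotoqrrqpqpsrrrqu$
  rot[1] = qorruotoqrrqpqpsrrrqu$p
  rot[2] = orruotoqrrqpqpsrrrqu$pq
  rot[3] = rruotoqrrqpqpsrrrqu$pqo
  rot[4] = ruotoqrrqpqpsrrrqu$pqor
  rot[5] = uotoqrrqpqpsrrrqu$pqorr
  rot[6] = otoqrrqpqpsrrrqu$pqorru
  rot[7] = toqrrqpqpsrrrqu$pqorruo
  rot[8] = oqrrqpqpsrrrqu$pqorruot
  rot[9] = qrrqpqpsrrrqu$pqorruoto
  rot[10] = rrqpqpsrrrqu$pqorruotoq
  rot[11] = rqpqpsrrrqu$pqorruotoqr
  rot[12] = qpqpsrrrqu$pqorruotoqrr
  rot[13] = pqpsrrrqu$pqorruotoqrrq
  rot[14] = qpsrrrqu$pqorruotoqrrqp
  rot[15] = psrrrqu$pqorruotoqrrqpq
  rot[16] = srrrqu$pqorruotoqrrqpqp
  rot[17] = rrrqu$pqorruotoqrrqpqps
  rot[18] = rrqu$pqorruotoqrrqpqpsr
  rot[19] = rqu$pqorruotoqrrqpqpsrr
  rot[20] = qu$pqorruotoqrrqpqpsrrr
  rot[21] = u$pqorruotoqrrqpqpsrrrq
  rot[22] = $pqorruotoqrrqpqpsrrrqu
Sorted (with $ < everything):
  sorted[0] = $pqorruotoqrrqpqpsrrrqu
  sorted[1] = oqrrqpqpsrrrqu$pqorruot
  sorted[2] = orruotoqrrqpqpsrrrqu$pq
  sorted[3] = otoqrrqpqpsrrrqu$pqorru
  sorted[4] = pqorruotoqrrqpqpsrrrqu$
  sorted[5] = pqpsrrrqu$pqorruotoqrrq
  sorted[6] = psrrrqu$pqorruotoqrrqpq
  sorted[7] = qorruotoqrrqpqpsrrrqu$p
  sorted[8] = qpqpsrrrqu$pqorruotoqrr
  sorted[9] = qpsrrrqu$pqorruotoqrrqp
  sorted[10] = qrrqpqpsrrrqu$pqorruoto
  sorted[11] = qu$pqorruotoqrrqpqpsrrr
  sorted[12] = rqpqpsrrrqu$pqorruotoqr
  sorted[13] = rqu$pqorruotoqrrqpqpsrr
  sorted[14] = rrqpqpsrrrqu$pqorruotoq
  sorted[15] = rrqu$pqorruotoqrrqpqpsr
  sorted[16] = rrrqu$pqorruotoqrrqpqps
  sorted[17] = rruotoqrrqpqpsrrrqu$pqo
  sorted[18] = ruotoqrrqpqpsrrrqu$pqor
  sorted[19] = srrrqu$pqorruotoqrrqpqp
  sorted[20] = toqrrqpqpsrrrqu$pqorruo
  sorted[21] = u$pqorruotoqrrqpqpsrrrq
  sorted[22] = uotoqrrqpqpsrrrqu$pqorr
sorted[2] = orruotoqrrqpqpsrrrqu$pq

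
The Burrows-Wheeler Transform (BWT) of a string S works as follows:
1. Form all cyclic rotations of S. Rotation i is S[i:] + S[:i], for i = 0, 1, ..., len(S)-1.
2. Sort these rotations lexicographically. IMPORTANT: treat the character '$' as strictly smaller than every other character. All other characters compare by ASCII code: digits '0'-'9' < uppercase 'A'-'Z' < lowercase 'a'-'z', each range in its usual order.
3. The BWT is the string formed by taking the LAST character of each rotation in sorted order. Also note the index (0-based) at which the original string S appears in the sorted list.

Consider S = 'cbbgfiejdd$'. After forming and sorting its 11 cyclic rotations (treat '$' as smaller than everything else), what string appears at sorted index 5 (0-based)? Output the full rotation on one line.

Answer: dd$cbbgfiej

Derivation:
All 11 rotations (rotation i = S[i:]+S[:i]):
  rot[0] = cbbgfiejdd$
  rot[1] = bbgfiejdd$c
  rot[2] = bgfiejdd$cb
  rot[3] = gfiejdd$cbb
  rot[4] = fiejdd$cbbg
  rot[5] = iejdd$cbbgf
  rot[6] = ejdd$cbbgfi
  rot[7] = jdd$cbbgfie
  rot[8] = dd$cbbgfiej
  rot[9] = d$cbbgfiejd
  rot[10] = $cbbgfiejdd
Sorted (with $ < everything):
  sorted[0] = $cbbgfiejdd
  sorted[1] = bbgfiejdd$c
  sorted[2] = bgfiejdd$cb
  sorted[3] = cbbgfiejdd$
  sorted[4] = d$cbbgfiejd
  sorted[5] = dd$cbbgfiej
  sorted[6] = ejdd$cbbgfi
  sorted[7] = fiejdd$cbbg
  sorted[8] = gfiejdd$cbb
  sorted[9] = iejdd$cbbgf
  sorted[10] = jdd$cbbgfie
sorted[5] = dd$cbbgfiej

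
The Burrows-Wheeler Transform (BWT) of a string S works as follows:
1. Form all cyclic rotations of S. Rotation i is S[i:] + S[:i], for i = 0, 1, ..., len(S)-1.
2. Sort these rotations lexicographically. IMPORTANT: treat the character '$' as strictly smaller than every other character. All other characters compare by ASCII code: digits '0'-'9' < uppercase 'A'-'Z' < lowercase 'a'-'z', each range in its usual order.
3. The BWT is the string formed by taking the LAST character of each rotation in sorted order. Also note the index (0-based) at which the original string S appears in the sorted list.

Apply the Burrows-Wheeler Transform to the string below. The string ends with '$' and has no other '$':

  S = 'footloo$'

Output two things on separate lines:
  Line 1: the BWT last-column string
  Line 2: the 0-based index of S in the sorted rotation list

All 8 rotations (rotation i = S[i:]+S[:i]):
  rot[0] = footloo$
  rot[1] = ootloo$f
  rot[2] = otloo$fo
  rot[3] = tloo$foo
  rot[4] = loo$foot
  rot[5] = oo$footl
  rot[6] = o$footlo
  rot[7] = $footloo
Sorted (with $ < everything):
  sorted[0] = $footloo  (last char: 'o')
  sorted[1] = footloo$  (last char: '$')
  sorted[2] = loo$foot  (last char: 't')
  sorted[3] = o$footlo  (last char: 'o')
  sorted[4] = oo$footl  (last char: 'l')
  sorted[5] = ootloo$f  (last char: 'f')
  sorted[6] = otloo$fo  (last char: 'o')
  sorted[7] = tloo$foo  (last char: 'o')
Last column: o$tolfoo
Original string S is at sorted index 1

Answer: o$tolfoo
1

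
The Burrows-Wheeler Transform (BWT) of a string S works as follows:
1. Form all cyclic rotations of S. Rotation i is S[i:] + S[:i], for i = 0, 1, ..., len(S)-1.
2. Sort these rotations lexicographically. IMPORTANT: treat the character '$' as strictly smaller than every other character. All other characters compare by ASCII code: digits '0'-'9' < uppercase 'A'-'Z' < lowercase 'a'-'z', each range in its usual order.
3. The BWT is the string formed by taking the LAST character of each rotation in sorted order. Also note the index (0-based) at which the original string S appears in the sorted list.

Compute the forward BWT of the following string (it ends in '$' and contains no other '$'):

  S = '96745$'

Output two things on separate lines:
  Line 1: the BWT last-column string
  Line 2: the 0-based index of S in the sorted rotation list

Answer: 57496$
5

Derivation:
All 6 rotations (rotation i = S[i:]+S[:i]):
  rot[0] = 96745$
  rot[1] = 6745$9
  rot[2] = 745$96
  rot[3] = 45$967
  rot[4] = 5$9674
  rot[5] = $96745
Sorted (with $ < everything):
  sorted[0] = $96745  (last char: '5')
  sorted[1] = 45$967  (last char: '7')
  sorted[2] = 5$9674  (last char: '4')
  sorted[3] = 6745$9  (last char: '9')
  sorted[4] = 745$96  (last char: '6')
  sorted[5] = 96745$  (last char: '$')
Last column: 57496$
Original string S is at sorted index 5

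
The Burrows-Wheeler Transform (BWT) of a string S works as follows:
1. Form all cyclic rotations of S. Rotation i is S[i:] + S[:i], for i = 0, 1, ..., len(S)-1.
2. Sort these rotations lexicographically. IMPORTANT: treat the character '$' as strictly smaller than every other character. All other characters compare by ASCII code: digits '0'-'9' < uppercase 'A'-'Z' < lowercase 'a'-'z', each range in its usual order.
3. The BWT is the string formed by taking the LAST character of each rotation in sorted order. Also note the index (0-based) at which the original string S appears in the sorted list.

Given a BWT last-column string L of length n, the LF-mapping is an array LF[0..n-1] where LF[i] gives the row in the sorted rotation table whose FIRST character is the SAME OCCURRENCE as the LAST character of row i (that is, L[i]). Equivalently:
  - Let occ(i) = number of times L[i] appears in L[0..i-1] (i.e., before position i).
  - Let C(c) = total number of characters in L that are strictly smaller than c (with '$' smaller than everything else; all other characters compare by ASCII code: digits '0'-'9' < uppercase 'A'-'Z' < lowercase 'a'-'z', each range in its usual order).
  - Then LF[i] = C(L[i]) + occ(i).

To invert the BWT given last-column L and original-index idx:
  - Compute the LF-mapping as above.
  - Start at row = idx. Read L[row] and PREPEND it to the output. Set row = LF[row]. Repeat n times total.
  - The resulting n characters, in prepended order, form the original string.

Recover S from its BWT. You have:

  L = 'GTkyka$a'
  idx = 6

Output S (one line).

Answer: kayakTG$

Derivation:
LF mapping: 1 2 5 7 6 3 0 4
Walk LF starting at row 6, prepending L[row]:
  step 1: row=6, L[6]='$', prepend. Next row=LF[6]=0
  step 2: row=0, L[0]='G', prepend. Next row=LF[0]=1
  step 3: row=1, L[1]='T', prepend. Next row=LF[1]=2
  step 4: row=2, L[2]='k', prepend. Next row=LF[2]=5
  step 5: row=5, L[5]='a', prepend. Next row=LF[5]=3
  step 6: row=3, L[3]='y', prepend. Next row=LF[3]=7
  step 7: row=7, L[7]='a', prepend. Next row=LF[7]=4
  step 8: row=4, L[4]='k', prepend. Next row=LF[4]=6
Reversed output: kayakTG$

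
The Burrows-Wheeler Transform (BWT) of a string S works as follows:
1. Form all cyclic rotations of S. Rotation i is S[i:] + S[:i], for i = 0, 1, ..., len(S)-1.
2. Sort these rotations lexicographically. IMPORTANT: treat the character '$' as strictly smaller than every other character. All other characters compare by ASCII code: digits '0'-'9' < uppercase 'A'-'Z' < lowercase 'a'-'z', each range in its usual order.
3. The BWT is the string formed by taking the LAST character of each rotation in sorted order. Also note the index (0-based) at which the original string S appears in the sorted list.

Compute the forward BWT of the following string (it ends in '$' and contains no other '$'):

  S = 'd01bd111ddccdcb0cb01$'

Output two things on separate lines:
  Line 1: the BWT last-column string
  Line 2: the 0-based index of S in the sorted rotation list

Answer: 1bdb0d101cc10ddc$bcd1
16

Derivation:
All 21 rotations (rotation i = S[i:]+S[:i]):
  rot[0] = d01bd111ddccdcb0cb01$
  rot[1] = 01bd111ddccdcb0cb01$d
  rot[2] = 1bd111ddccdcb0cb01$d0
  rot[3] = bd111ddccdcb0cb01$d01
  rot[4] = d111ddccdcb0cb01$d01b
  rot[5] = 111ddccdcb0cb01$d01bd
  rot[6] = 11ddccdcb0cb01$d01bd1
  rot[7] = 1ddccdcb0cb01$d01bd11
  rot[8] = ddccdcb0cb01$d01bd111
  rot[9] = dccdcb0cb01$d01bd111d
  rot[10] = ccdcb0cb01$d01bd111dd
  rot[11] = cdcb0cb01$d01bd111ddc
  rot[12] = dcb0cb01$d01bd111ddcc
  rot[13] = cb0cb01$d01bd111ddccd
  rot[14] = b0cb01$d01bd111ddccdc
  rot[15] = 0cb01$d01bd111ddccdcb
  rot[16] = cb01$d01bd111ddccdcb0
  rot[17] = b01$d01bd111ddccdcb0c
  rot[18] = 01$d01bd111ddccdcb0cb
  rot[19] = 1$d01bd111ddccdcb0cb0
  rot[20] = $d01bd111ddccdcb0cb01
Sorted (with $ < everything):
  sorted[0] = $d01bd111ddccdcb0cb01  (last char: '1')
  sorted[1] = 01$d01bd111ddccdcb0cb  (last char: 'b')
  sorted[2] = 01bd111ddccdcb0cb01$d  (last char: 'd')
  sorted[3] = 0cb01$d01bd111ddccdcb  (last char: 'b')
  sorted[4] = 1$d01bd111ddccdcb0cb0  (last char: '0')
  sorted[5] = 111ddccdcb0cb01$d01bd  (last char: 'd')
  sorted[6] = 11ddccdcb0cb01$d01bd1  (last char: '1')
  sorted[7] = 1bd111ddccdcb0cb01$d0  (last char: '0')
  sorted[8] = 1ddccdcb0cb01$d01bd11  (last char: '1')
  sorted[9] = b01$d01bd111ddccdcb0c  (last char: 'c')
  sorted[10] = b0cb01$d01bd111ddccdc  (last char: 'c')
  sorted[11] = bd111ddccdcb0cb01$d01  (last char: '1')
  sorted[12] = cb01$d01bd111ddccdcb0  (last char: '0')
  sorted[13] = cb0cb01$d01bd111ddccd  (last char: 'd')
  sorted[14] = ccdcb0cb01$d01bd111dd  (last char: 'd')
  sorted[15] = cdcb0cb01$d01bd111ddc  (last char: 'c')
  sorted[16] = d01bd111ddccdcb0cb01$  (last char: '$')
  sorted[17] = d111ddccdcb0cb01$d01b  (last char: 'b')
  sorted[18] = dcb0cb01$d01bd111ddcc  (last char: 'c')
  sorted[19] = dccdcb0cb01$d01bd111d  (last char: 'd')
  sorted[20] = ddccdcb0cb01$d01bd111  (last char: '1')
Last column: 1bdb0d101cc10ddc$bcd1
Original string S is at sorted index 16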